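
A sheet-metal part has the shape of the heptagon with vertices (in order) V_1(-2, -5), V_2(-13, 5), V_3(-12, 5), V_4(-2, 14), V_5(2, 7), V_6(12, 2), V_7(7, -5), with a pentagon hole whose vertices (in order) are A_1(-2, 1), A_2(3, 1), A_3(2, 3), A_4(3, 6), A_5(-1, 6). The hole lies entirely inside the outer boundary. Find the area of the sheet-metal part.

219.5

Outer boundary:
Apply the shoelace formula: 2A = Σ (x_i·y_{i+1} − x_{i+1}·y_i), indices taken mod 7.
V_1→V_2: (-2)(5) − (-13)(-5) = -75
V_2→V_3: (-13)(5) − (-12)(5) = -5
V_3→V_4: (-12)(14) − (-2)(5) = -158
V_4→V_5: (-2)(7) − (2)(14) = -42
V_5→V_6: (2)(2) − (12)(7) = -80
V_6→V_7: (12)(-5) − (7)(2) = -74
V_7→V_1: (7)(-5) − (-2)(-5) = -45
Σ = -479
Area = |Σ|/2 = 239.5.
Hole:
Apply the surveyor's formula: 2A = Σ (x_i·y_{i+1} − x_{i+1}·y_i), indices taken mod 5.
A_1→A_2: (-2)(1) − (3)(1) = -5
A_2→A_3: (3)(3) − (2)(1) = 7
A_3→A_4: (2)(6) − (3)(3) = 3
A_4→A_5: (3)(6) − (-1)(6) = 24
A_5→A_1: (-1)(1) − (-2)(6) = 11
Σ = 40
Area = |Σ|/2 = 20.
Net area = 239.5 − 20 = 219.5.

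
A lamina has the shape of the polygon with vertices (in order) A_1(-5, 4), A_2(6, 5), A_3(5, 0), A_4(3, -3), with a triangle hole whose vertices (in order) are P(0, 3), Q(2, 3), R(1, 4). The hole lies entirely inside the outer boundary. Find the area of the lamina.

45

Outer boundary:
A_1→A_2: (-5)(5) − (6)(4) = -49
A_2→A_3: (6)(0) − (5)(5) = -25
A_3→A_4: (5)(-3) − (3)(0) = -15
A_4→A_1: (3)(4) − (-5)(-3) = -3
Σ = -92
Area = |Σ|/2 = 46.
Hole:
Apply the shoelace (surveyor's) formula: 2A = Σ (x_i·y_{i+1} − x_{i+1}·y_i), indices taken mod 3.
Σ = (-6) + (5) + (3) = 2
Area = |Σ|/2 = 1.
Net area = 46 − 1 = 45.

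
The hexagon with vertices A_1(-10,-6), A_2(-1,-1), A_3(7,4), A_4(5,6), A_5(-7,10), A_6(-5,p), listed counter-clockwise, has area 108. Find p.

The doubled signed area Σ (x_i y_{i+1} − x_{i+1} y_i) is linear in p.
With p=0 it equals 201; the coefficient of p is 3 (from the two edges through A_6).
So 3·p + 201 = 2·108 = 216 ⇒ p = 5.

5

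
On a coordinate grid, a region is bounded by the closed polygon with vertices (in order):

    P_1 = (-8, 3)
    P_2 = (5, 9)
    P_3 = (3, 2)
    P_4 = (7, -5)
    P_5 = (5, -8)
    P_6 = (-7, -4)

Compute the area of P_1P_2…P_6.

Apply the shoelace (surveyor's) formula: 2A = Σ (x_i·y_{i+1} − x_{i+1}·y_i), indices taken mod 6.
Σ = (-87) + (-17) + (-29) + (-31) + (-76) + (-53) = -293
Area = |Σ|/2 = 146.5.

146.5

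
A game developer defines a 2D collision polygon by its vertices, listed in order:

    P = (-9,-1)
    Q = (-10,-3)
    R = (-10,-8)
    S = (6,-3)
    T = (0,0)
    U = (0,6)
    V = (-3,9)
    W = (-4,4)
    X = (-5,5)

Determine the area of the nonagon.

118.5

Σ = (17) + (50) + (78) + (0) + (0) + (18) + (24) + (0) + (50) = 237
Area = |Σ|/2 = 118.5.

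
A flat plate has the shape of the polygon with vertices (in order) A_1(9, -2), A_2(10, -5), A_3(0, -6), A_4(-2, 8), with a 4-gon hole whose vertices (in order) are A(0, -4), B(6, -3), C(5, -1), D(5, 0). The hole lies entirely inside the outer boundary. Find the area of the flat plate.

Outer boundary:
Σ = (-25) + (-60) + (-12) + (-68) = -165
Area = |Σ|/2 = 82.5.
Hole:
Apply the surveyor's formula: 2A = Σ (x_i·y_{i+1} − x_{i+1}·y_i), indices taken mod 4.
A→B: (0)(-3) − (6)(-4) = 24
B→C: (6)(-1) − (5)(-3) = 9
C→D: (5)(0) − (5)(-1) = 5
D→A: (5)(-4) − (0)(0) = -20
Σ = 18
Area = |Σ|/2 = 9.
Net area = 82.5 − 9 = 73.5.

73.5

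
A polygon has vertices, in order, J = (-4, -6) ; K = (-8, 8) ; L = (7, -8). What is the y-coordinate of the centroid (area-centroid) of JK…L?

-2

Apply the shoelace formula. First the cross-terms c_i = x_i·y_{i+1} − x_{i+1}·y_i:
  -80, 8, -74  ⇒  2A = -146, A = -73.
Then Σ (y_i + y_{i+1})·c_i = 876, so ȳ = 876 / (6·(-73)) = -2.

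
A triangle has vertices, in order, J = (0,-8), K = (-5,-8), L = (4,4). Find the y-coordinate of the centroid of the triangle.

Apply Gauss's area formula. First the cross-terms c_i = x_i·y_{i+1} − x_{i+1}·y_i:
  -40, 12, -32  ⇒  2A = -60, A = -30.
Then Σ (y_i + y_{i+1})·c_i = 720, so ȳ = 720 / (6·(-30)) = -4.

-4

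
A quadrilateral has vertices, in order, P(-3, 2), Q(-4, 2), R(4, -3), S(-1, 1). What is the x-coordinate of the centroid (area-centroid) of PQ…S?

Apply the surveyor's formula. First the cross-terms c_i = x_i·y_{i+1} − x_{i+1}·y_i:
  2, 4, 1, 1  ⇒  2A = 8, A = 4.
Then Σ (x_i + x_{i+1})·c_i = -15, so x̄ = -15 / (6·4) = -0.625.

-0.625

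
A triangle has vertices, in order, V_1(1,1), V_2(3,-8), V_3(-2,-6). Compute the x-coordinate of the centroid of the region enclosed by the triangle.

Apply Gauss's area formula. First the cross-terms c_i = x_i·y_{i+1} − x_{i+1}·y_i:
  -11, -34, 4  ⇒  2A = -41, A = -20.5.
Then Σ (x_i + x_{i+1})·c_i = -82, so x̄ = -82 / (6·(-20.5)) = 2/3.

2/3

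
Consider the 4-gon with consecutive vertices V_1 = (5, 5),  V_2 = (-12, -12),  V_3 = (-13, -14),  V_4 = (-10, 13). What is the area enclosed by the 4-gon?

Apply the shoelace (surveyor's) formula: 2A = Σ (x_i·y_{i+1} − x_{i+1}·y_i), indices taken mod 4.
V_1→V_2: (5)(-12) − (-12)(5) = 0
V_2→V_3: (-12)(-14) − (-13)(-12) = 12
V_3→V_4: (-13)(13) − (-10)(-14) = -309
V_4→V_1: (-10)(5) − (5)(13) = -115
Σ = -412
Area = |Σ|/2 = 206.

206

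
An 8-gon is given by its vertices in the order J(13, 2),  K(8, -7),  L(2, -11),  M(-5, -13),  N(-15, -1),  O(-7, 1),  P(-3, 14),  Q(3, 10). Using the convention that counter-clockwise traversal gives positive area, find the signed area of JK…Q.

Cross-terms: -107, -74, -81, -190, -22, -95, -72, -124  ⇒  Σ = -765
Signed area = Σ/2 = -382.5 (negative ⇒ clockwise traversal).

-382.5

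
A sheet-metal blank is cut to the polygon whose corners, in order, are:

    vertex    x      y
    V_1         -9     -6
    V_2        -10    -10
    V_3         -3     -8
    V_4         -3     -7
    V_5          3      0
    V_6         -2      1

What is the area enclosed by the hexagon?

Apply the surveyor's formula: 2A = Σ (x_i·y_{i+1} − x_{i+1}·y_i), indices taken mod 6.
Σ = (30) + (50) + (-3) + (21) + (3) + (21) = 122
Area = |Σ|/2 = 61.

61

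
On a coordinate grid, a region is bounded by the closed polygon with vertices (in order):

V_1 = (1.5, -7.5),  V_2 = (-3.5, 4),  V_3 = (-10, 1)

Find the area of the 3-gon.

44.875

Cross-terms: -20.25, 36.5, 73.5  ⇒  Σ = 89.75
Area = |Σ|/2 = 44.875.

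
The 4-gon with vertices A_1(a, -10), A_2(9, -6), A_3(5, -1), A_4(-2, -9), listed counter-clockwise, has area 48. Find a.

4

The doubled signed area Σ (x_i y_{i+1} − x_{i+1} y_i) is linear in a.
With a=0 it equals 84; the coefficient of a is 3 (from the two edges through A_1).
So 3·a + 84 = 2·48 = 96 ⇒ a = 4.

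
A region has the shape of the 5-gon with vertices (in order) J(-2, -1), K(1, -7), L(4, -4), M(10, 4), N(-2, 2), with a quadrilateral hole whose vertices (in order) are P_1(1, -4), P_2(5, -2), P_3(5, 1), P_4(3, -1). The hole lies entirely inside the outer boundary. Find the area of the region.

Outer boundary:
Apply Gauss's area formula: 2A = Σ (x_i·y_{i+1} − x_{i+1}·y_i), indices taken mod 5.
Σ = (15) + (24) + (56) + (28) + (6) = 129
Area = |Σ|/2 = 64.5.
Hole:
Apply the shoelace (surveyor's) formula: 2A = Σ (x_i·y_{i+1} − x_{i+1}·y_i), indices taken mod 4.
Σ = (18) + (15) + (-8) + (-11) = 14
Area = |Σ|/2 = 7.
Net area = 64.5 − 7 = 57.5.

57.5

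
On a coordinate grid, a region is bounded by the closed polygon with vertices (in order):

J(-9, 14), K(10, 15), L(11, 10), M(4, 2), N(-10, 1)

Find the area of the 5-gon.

232.5

Apply Gauss's area formula: 2A = Σ (x_i·y_{i+1} − x_{i+1}·y_i), indices taken mod 5.
Cross-terms: -275, -65, -18, 24, -131  ⇒  Σ = -465
Area = |Σ|/2 = 232.5.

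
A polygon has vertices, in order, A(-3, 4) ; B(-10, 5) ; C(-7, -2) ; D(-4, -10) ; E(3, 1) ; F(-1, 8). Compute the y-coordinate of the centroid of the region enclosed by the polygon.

-41/213

Apply the shoelace (surveyor's) formula. First the cross-terms c_i = x_i·y_{i+1} − x_{i+1}·y_i:
  25, 55, 62, 26, 25, 20  ⇒  2A = 213, A = 106.5.
Then Σ (y_i + y_{i+1})·c_i = -123, so ȳ = -123 / (6·106.5) = -41/213.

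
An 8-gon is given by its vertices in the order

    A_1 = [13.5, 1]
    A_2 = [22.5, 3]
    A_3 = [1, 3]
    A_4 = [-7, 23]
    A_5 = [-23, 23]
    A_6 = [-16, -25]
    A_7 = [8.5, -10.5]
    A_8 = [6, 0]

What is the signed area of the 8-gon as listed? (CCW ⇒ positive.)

Apply the surveyor's formula: 2A = Σ (x_i·y_{i+1} − x_{i+1}·y_i), indices taken mod 8.
Σ = (18) + (64.5) + (44) + (368) + (943) + (380.5) + (63) + (6) = 1887
Signed area = Σ/2 = 943.5 (positive ⇒ counter-clockwise traversal).

943.5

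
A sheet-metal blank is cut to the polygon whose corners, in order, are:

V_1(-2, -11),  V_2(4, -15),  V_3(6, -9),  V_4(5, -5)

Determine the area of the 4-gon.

39

Apply the surveyor's formula: 2A = Σ (x_i·y_{i+1} − x_{i+1}·y_i), indices taken mod 4.
V_1→V_2: (-2)(-15) − (4)(-11) = 74
V_2→V_3: (4)(-9) − (6)(-15) = 54
V_3→V_4: (6)(-5) − (5)(-9) = 15
V_4→V_1: (5)(-11) − (-2)(-5) = -65
Σ = 78
Area = |Σ|/2 = 39.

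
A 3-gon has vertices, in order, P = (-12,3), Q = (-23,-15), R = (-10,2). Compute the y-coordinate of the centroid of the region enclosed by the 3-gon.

-10/3

Apply the surveyor's formula. First the cross-terms c_i = x_i·y_{i+1} − x_{i+1}·y_i:
  249, -196, -6  ⇒  2A = 47, A = 23.5.
Then Σ (y_i + y_{i+1})·c_i = -470, so ȳ = -470 / (6·23.5) = -10/3.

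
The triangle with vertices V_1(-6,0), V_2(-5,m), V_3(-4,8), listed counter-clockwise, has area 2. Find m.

Write out the shoelace sum; only the two edges meeting at V_2 involve m:
2·Area = [((-6)·m − (-5)·0) + ((-5)·8 − (-4)·m)] + 48
       = -2·m + 8 = 4
⇒ m = 2.

2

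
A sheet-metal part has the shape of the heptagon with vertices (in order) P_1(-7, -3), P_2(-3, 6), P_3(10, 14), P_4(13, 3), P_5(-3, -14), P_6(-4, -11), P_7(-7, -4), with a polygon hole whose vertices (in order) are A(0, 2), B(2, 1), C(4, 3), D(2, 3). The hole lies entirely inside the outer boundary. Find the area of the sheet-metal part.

Outer boundary:
Apply the shoelace formula: 2A = Σ (x_i·y_{i+1} − x_{i+1}·y_i), indices taken mod 7.
Cross-terms: -51, -102, -152, -173, -23, -61, -7  ⇒  Σ = -569
Area = |Σ|/2 = 284.5.
Hole:
Apply Gauss's area formula: 2A = Σ (x_i·y_{i+1} − x_{i+1}·y_i), indices taken mod 4.
Cross-terms: -4, 2, 6, 4  ⇒  Σ = 8
Area = |Σ|/2 = 4.
Net area = 284.5 − 4 = 280.5.

280.5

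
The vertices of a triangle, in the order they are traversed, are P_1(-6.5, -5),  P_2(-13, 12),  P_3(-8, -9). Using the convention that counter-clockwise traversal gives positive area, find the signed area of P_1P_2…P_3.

25.75

Apply the surveyor's formula: 2A = Σ (x_i·y_{i+1} − x_{i+1}·y_i), indices taken mod 3.
P_1→P_2: (-6.5)(12) − (-13)(-5) = -143
P_2→P_3: (-13)(-9) − (-8)(12) = 213
P_3→P_1: (-8)(-5) − (-6.5)(-9) = -18.5
Σ = 51.5
Signed area = Σ/2 = 25.75 (positive ⇒ counter-clockwise traversal).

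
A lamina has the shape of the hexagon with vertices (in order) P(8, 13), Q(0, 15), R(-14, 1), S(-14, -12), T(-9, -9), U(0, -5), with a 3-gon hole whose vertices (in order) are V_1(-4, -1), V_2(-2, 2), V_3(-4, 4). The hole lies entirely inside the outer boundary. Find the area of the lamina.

302.5

Outer boundary:
P→Q: (8)(15) − (0)(13) = 120
Q→R: (0)(1) − (-14)(15) = 210
R→S: (-14)(-12) − (-14)(1) = 182
S→T: (-14)(-9) − (-9)(-12) = 18
T→U: (-9)(-5) − (0)(-9) = 45
U→P: (0)(13) − (8)(-5) = 40
Σ = 615
Area = |Σ|/2 = 307.5.
Hole:
V_1→V_2: (-4)(2) − (-2)(-1) = -10
V_2→V_3: (-2)(4) − (-4)(2) = 0
V_3→V_1: (-4)(-1) − (-4)(4) = 20
Σ = 10
Area = |Σ|/2 = 5.
Net area = 307.5 − 5 = 302.5.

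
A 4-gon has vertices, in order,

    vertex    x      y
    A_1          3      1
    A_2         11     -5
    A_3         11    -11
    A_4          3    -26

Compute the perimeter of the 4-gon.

60

|A_1A_2| = √((8)² + (-6)²) = √100 = 10
|A_2A_3| = √((0)² + (-6)²) = √36 = 6
|A_3A_4| = √((-8)² + (-15)²) = √289 = 17
|A_4A_1| = √((0)² + (27)²) = √729 = 27
Perimeter = 10 + 6 + 17 + 27 = 60.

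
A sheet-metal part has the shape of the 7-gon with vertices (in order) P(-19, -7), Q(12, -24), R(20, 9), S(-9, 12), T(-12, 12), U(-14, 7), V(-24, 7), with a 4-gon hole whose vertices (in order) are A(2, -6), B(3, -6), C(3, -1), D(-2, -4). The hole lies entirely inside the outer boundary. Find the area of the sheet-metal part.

956.5

Outer boundary:
Apply the surveyor's formula: 2A = Σ (x_i·y_{i+1} − x_{i+1}·y_i), indices taken mod 7.
Cross-terms: 540, 588, 321, 36, 84, 70, 301  ⇒  Σ = 1940
Area = |Σ|/2 = 970.
Hole:
Apply Gauss's area formula: 2A = Σ (x_i·y_{i+1} − x_{i+1}·y_i), indices taken mod 4.
Σ = (6) + (15) + (-14) + (20) = 27
Area = |Σ|/2 = 13.5.
Net area = 970 − 13.5 = 956.5.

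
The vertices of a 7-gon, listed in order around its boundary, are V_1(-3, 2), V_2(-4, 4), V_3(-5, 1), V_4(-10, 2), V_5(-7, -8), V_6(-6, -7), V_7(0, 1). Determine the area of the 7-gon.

Σ = (-4) + (16) + (0) + (94) + (1) + (-6) + (3) = 104
Area = |Σ|/2 = 52.

52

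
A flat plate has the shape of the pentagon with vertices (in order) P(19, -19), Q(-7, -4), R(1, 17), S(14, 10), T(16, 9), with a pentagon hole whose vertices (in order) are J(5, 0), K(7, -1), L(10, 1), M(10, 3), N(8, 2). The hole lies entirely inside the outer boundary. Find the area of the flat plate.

Outer boundary:
P→Q: (19)(-4) − (-7)(-19) = -209
Q→R: (-7)(17) − (1)(-4) = -115
R→S: (1)(10) − (14)(17) = -228
S→T: (14)(9) − (16)(10) = -34
T→P: (16)(-19) − (19)(9) = -475
Σ = -1061
Area = |Σ|/2 = 530.5.
Hole:
Σ = (-5) + (17) + (20) + (-4) + (-10) = 18
Area = |Σ|/2 = 9.
Net area = 530.5 − 9 = 521.5.

521.5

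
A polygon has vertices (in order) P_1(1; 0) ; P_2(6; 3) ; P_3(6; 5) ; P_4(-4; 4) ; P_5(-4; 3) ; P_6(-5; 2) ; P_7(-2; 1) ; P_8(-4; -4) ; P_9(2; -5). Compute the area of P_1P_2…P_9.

Apply Gauss's area formula: 2A = Σ (x_i·y_{i+1} − x_{i+1}·y_i), indices taken mod 9.
Σ = (3) + (12) + (44) + (4) + (7) + (-1) + (12) + (28) + (5) = 114
Area = |Σ|/2 = 57.

57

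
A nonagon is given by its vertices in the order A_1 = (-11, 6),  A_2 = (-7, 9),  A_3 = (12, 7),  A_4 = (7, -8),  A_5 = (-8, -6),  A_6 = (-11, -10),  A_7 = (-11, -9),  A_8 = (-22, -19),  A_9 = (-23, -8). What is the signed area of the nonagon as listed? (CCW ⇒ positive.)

-469

A_1→A_2: (-11)(9) − (-7)(6) = -57
A_2→A_3: (-7)(7) − (12)(9) = -157
A_3→A_4: (12)(-8) − (7)(7) = -145
A_4→A_5: (7)(-6) − (-8)(-8) = -106
A_5→A_6: (-8)(-10) − (-11)(-6) = 14
A_6→A_7: (-11)(-9) − (-11)(-10) = -11
A_7→A_8: (-11)(-19) − (-22)(-9) = 11
A_8→A_9: (-22)(-8) − (-23)(-19) = -261
A_9→A_1: (-23)(6) − (-11)(-8) = -226
Σ = -938
Signed area = Σ/2 = -469 (negative ⇒ clockwise traversal).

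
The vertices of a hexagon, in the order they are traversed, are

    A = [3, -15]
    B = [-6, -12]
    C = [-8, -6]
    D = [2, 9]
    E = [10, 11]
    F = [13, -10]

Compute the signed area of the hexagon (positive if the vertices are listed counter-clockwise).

Apply Gauss's area formula: 2A = Σ (x_i·y_{i+1} − x_{i+1}·y_i), indices taken mod 6.
Σ = (-126) + (-60) + (-60) + (-68) + (-243) + (-165) = -722
Signed area = Σ/2 = -361 (negative ⇒ clockwise traversal).

-361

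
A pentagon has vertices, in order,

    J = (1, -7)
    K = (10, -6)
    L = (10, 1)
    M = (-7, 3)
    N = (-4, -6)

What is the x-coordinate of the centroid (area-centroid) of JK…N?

Apply Gauss's area formula. First the cross-terms c_i = x_i·y_{i+1} − x_{i+1}·y_i:
  64, 70, 37, 54, 34  ⇒  2A = 259, A = 129.5.
Then Σ (x_i + x_{i+1})·c_i = 1519, so x̄ = 1519 / (6·129.5) = 217/111.

217/111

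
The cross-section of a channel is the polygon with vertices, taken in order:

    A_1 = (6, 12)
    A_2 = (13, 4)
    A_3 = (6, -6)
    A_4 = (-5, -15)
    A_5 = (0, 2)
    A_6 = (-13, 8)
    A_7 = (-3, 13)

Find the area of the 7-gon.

Apply the surveyor's formula: 2A = Σ (x_i·y_{i+1} − x_{i+1}·y_i), indices taken mod 7.
Σ = (-132) + (-102) + (-120) + (-10) + (26) + (-145) + (-114) = -597
Area = |Σ|/2 = 298.5.

298.5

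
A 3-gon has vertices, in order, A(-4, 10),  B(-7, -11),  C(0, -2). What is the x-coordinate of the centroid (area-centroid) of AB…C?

-11/3

Apply the shoelace formula. First the cross-terms c_i = x_i·y_{i+1} − x_{i+1}·y_i:
  114, 14, -8  ⇒  2A = 120, A = 60.
Then Σ (x_i + x_{i+1})·c_i = -1320, so x̄ = -1320 / (6·60) = -11/3.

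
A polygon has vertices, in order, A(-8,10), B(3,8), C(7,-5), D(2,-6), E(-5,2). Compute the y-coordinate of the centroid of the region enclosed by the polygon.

619/257

Apply the shoelace formula. First the cross-terms c_i = x_i·y_{i+1} − x_{i+1}·y_i:
  -94, -71, -32, -26, -34  ⇒  2A = -257, A = -128.5.
Then Σ (y_i + y_{i+1})·c_i = -1857, so ȳ = -1857 / (6·(-128.5)) = 619/257.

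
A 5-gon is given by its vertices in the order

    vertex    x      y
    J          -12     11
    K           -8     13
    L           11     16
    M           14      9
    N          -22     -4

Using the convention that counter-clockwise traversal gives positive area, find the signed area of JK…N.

-306

Apply the shoelace (surveyor's) formula: 2A = Σ (x_i·y_{i+1} − x_{i+1}·y_i), indices taken mod 5.
Σ = (-68) + (-271) + (-125) + (142) + (-290) = -612
Signed area = Σ/2 = -306 (negative ⇒ clockwise traversal).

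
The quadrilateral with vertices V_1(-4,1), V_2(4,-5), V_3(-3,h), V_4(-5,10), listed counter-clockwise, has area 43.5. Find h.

9

Write out the shoelace sum; only the two edges meeting at V_3 involve h:
2·Area = [(4·h − (-3)·(-5)) + ((-3)·10 − (-5)·h)] + 51
       = 9·h + 6 = 87
⇒ h = 9.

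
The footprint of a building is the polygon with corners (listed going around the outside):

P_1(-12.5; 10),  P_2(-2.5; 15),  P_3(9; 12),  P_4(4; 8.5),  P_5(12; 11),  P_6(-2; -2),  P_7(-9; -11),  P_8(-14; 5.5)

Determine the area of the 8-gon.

Apply the shoelace formula: 2A = Σ (x_i·y_{i+1} − x_{i+1}·y_i), indices taken mod 8.
P_1→P_2: (-12.5)(15) − (-2.5)(10) = -162.5
P_2→P_3: (-2.5)(12) − (9)(15) = -165
P_3→P_4: (9)(8.5) − (4)(12) = 28.5
P_4→P_5: (4)(11) − (12)(8.5) = -58
P_5→P_6: (12)(-2) − (-2)(11) = -2
P_6→P_7: (-2)(-11) − (-9)(-2) = 4
P_7→P_8: (-9)(5.5) − (-14)(-11) = -203.5
P_8→P_1: (-14)(10) − (-12.5)(5.5) = -71.25
Σ = -629.75
Area = |Σ|/2 = 314.875.

314.875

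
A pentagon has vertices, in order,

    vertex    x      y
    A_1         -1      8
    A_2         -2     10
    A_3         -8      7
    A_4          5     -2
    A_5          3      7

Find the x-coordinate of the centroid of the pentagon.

Apply the shoelace (surveyor's) formula. First the cross-terms c_i = x_i·y_{i+1} − x_{i+1}·y_i:
  6, 66, -19, 41, 31  ⇒  2A = 125, A = 62.5.
Then Σ (x_i + x_{i+1})·c_i = -231, so x̄ = -231 / (6·62.5) = -0.616.

-0.616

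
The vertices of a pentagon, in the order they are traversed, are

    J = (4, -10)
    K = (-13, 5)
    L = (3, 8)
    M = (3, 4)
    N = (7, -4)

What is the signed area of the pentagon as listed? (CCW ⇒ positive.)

Apply the surveyor's formula: 2A = Σ (x_i·y_{i+1} − x_{i+1}·y_i), indices taken mod 5.
Cross-terms: -110, -119, -12, -40, -54  ⇒  Σ = -335
Signed area = Σ/2 = -167.5 (negative ⇒ clockwise traversal).

-167.5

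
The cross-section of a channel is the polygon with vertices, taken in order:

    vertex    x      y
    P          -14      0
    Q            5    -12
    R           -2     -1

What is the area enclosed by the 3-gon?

62.5

Apply the shoelace (surveyor's) formula: 2A = Σ (x_i·y_{i+1} − x_{i+1}·y_i), indices taken mod 3.
Σ = (168) + (-29) + (-14) = 125
Area = |Σ|/2 = 62.5.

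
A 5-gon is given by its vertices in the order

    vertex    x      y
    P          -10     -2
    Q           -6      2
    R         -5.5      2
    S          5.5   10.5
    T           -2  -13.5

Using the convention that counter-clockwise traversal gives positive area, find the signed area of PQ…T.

-143

Apply the shoelace (surveyor's) formula: 2A = Σ (x_i·y_{i+1} − x_{i+1}·y_i), indices taken mod 5.
Σ = (-32) + (-1) + (-68.75) + (-53.25) + (-131) = -286
Signed area = Σ/2 = -143 (negative ⇒ clockwise traversal).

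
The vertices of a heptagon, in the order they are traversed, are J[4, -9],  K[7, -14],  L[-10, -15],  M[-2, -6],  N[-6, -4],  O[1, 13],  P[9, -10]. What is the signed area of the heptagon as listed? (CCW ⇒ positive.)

Σ = (7) + (-245) + (30) + (-28) + (-74) + (-127) + (-41) = -478
Signed area = Σ/2 = -239 (negative ⇒ clockwise traversal).

-239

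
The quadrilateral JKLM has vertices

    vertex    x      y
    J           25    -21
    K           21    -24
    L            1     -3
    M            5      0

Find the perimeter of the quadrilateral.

|JK| = √((-4)² + (-3)²) = √25 = 5
|KL| = √((-20)² + (21)²) = √841 = 29
|LM| = √((4)² + (3)²) = √25 = 5
|MJ| = √((20)² + (-21)²) = √841 = 29
Perimeter = 5 + 29 + 5 + 29 = 68.

68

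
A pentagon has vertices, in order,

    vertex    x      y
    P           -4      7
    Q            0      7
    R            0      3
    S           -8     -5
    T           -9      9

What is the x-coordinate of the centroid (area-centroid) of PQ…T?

-565/111

Apply the surveyor's formula. First the cross-terms c_i = x_i·y_{i+1} − x_{i+1}·y_i:
  -28, 0, 24, -117, -27  ⇒  2A = -148, A = -74.
Then Σ (x_i + x_{i+1})·c_i = 2260, so x̄ = 2260 / (6·(-74)) = -565/111.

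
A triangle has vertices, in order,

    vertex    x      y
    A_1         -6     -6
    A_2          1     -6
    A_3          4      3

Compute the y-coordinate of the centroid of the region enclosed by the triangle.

Apply the shoelace formula. First the cross-terms c_i = x_i·y_{i+1} − x_{i+1}·y_i:
  42, 27, -6  ⇒  2A = 63, A = 31.5.
Then Σ (y_i + y_{i+1})·c_i = -567, so ȳ = -567 / (6·31.5) = -3.

-3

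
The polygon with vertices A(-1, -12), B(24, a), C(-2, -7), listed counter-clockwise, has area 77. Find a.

Write out the shoelace sum; only the two edges meeting at B involve a:
2·Area = [((-1)·a − 24·(-12)) + (24·(-7) − (-2)·a)] + 17
       = 1·a + 137 = 154
⇒ a = 17.

17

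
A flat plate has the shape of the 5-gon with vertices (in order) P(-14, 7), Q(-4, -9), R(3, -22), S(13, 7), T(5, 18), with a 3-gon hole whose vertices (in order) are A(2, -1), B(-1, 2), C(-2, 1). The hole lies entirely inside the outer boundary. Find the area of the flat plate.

528

Outer boundary:
Cross-terms: 154, 115, 307, 199, 287  ⇒  Σ = 1062
Area = |Σ|/2 = 531.
Hole:
A→B: (2)(2) − (-1)(-1) = 3
B→C: (-1)(1) − (-2)(2) = 3
C→A: (-2)(-1) − (2)(1) = 0
Σ = 6
Area = |Σ|/2 = 3.
Net area = 531 − 3 = 528.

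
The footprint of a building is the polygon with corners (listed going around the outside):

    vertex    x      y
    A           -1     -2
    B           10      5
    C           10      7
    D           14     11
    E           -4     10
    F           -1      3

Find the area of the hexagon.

117

Apply the shoelace formula: 2A = Σ (x_i·y_{i+1} − x_{i+1}·y_i), indices taken mod 6.
Cross-terms: 15, 20, 12, 184, -2, 5  ⇒  Σ = 234
Area = |Σ|/2 = 117.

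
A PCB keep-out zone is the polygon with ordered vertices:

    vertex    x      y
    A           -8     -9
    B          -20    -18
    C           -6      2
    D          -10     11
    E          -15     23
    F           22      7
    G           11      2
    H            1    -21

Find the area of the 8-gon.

674.5

Apply the shoelace formula: 2A = Σ (x_i·y_{i+1} − x_{i+1}·y_i), indices taken mod 8.
Cross-terms: -36, -148, -46, -65, -611, -33, -233, -177  ⇒  Σ = -1349
Area = |Σ|/2 = 674.5.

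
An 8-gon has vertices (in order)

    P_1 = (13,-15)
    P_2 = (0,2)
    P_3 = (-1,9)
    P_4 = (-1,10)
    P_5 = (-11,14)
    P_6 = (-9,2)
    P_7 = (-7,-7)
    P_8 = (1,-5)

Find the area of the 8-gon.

Σ = (26) + (2) + (-1) + (96) + (104) + (77) + (42) + (50) = 396
Area = |Σ|/2 = 198.

198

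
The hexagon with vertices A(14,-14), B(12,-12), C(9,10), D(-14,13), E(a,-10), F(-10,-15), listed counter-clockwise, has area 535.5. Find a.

-7

The doubled signed area Σ (x_i y_{i+1} − x_{i+1} y_i) is linear in a.
With a=0 it equals 875; the coefficient of a is -28 (from the two edges through E).
So -28·a + 875 = 2·535.5 = 1071 ⇒ a = -7.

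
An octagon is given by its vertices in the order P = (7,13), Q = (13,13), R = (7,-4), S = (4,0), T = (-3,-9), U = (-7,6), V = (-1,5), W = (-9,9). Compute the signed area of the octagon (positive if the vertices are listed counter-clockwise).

-247.5

Apply Gauss's area formula: 2A = Σ (x_i·y_{i+1} − x_{i+1}·y_i), indices taken mod 8.
P→Q: (7)(13) − (13)(13) = -78
Q→R: (13)(-4) − (7)(13) = -143
R→S: (7)(0) − (4)(-4) = 16
S→T: (4)(-9) − (-3)(0) = -36
T→U: (-3)(6) − (-7)(-9) = -81
U→V: (-7)(5) − (-1)(6) = -29
V→W: (-1)(9) − (-9)(5) = 36
W→P: (-9)(13) − (7)(9) = -180
Σ = -495
Signed area = Σ/2 = -247.5 (negative ⇒ clockwise traversal).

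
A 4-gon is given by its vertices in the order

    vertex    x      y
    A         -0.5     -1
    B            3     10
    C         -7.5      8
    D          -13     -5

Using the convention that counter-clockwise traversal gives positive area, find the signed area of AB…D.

124.5

Apply the shoelace formula: 2A = Σ (x_i·y_{i+1} − x_{i+1}·y_i), indices taken mod 4.
Σ = (-2) + (99) + (141.5) + (10.5) = 249
Signed area = Σ/2 = 124.5 (positive ⇒ counter-clockwise traversal).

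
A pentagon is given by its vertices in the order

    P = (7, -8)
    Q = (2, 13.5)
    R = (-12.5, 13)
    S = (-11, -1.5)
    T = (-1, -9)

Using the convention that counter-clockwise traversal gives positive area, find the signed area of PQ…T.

317.75

Apply the shoelace formula: 2A = Σ (x_i·y_{i+1} − x_{i+1}·y_i), indices taken mod 5.
Cross-terms: 110.5, 194.75, 161.75, 97.5, 71  ⇒  Σ = 635.5
Signed area = Σ/2 = 317.75 (positive ⇒ counter-clockwise traversal).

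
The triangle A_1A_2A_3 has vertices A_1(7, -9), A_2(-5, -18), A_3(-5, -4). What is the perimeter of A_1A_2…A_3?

|A_1A_2| = √((-12)² + (-9)²) = √225 = 15
|A_2A_3| = √((0)² + (14)²) = √196 = 14
|A_3A_1| = √((12)² + (-5)²) = √169 = 13
Perimeter = 15 + 14 + 13 = 42.

42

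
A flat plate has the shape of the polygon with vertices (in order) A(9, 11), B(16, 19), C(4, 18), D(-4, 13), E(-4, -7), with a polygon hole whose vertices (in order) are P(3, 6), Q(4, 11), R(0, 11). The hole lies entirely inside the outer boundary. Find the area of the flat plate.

Outer boundary:
Apply Gauss's area formula: 2A = Σ (x_i·y_{i+1} − x_{i+1}·y_i), indices taken mod 5.
Σ = (-5) + (212) + (124) + (80) + (19) = 430
Area = |Σ|/2 = 215.
Hole:
Apply the surveyor's formula: 2A = Σ (x_i·y_{i+1} − x_{i+1}·y_i), indices taken mod 3.
Σ = (9) + (44) + (-33) = 20
Area = |Σ|/2 = 10.
Net area = 215 − 10 = 205.

205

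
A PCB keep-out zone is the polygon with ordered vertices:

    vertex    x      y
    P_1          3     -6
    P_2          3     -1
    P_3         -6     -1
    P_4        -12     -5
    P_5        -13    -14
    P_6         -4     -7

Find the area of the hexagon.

103.5

Apply the shoelace formula: 2A = Σ (x_i·y_{i+1} − x_{i+1}·y_i), indices taken mod 6.
P_1→P_2: (3)(-1) − (3)(-6) = 15
P_2→P_3: (3)(-1) − (-6)(-1) = -9
P_3→P_4: (-6)(-5) − (-12)(-1) = 18
P_4→P_5: (-12)(-14) − (-13)(-5) = 103
P_5→P_6: (-13)(-7) − (-4)(-14) = 35
P_6→P_1: (-4)(-6) − (3)(-7) = 45
Σ = 207
Area = |Σ|/2 = 103.5.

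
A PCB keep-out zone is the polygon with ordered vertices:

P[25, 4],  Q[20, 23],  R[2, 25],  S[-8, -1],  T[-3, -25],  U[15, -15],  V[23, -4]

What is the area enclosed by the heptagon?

Apply Gauss's area formula: 2A = Σ (x_i·y_{i+1} − x_{i+1}·y_i), indices taken mod 7.
Cross-terms: 495, 454, 198, 197, 420, 285, 192  ⇒  Σ = 2241
Area = |Σ|/2 = 1120.5.

1120.5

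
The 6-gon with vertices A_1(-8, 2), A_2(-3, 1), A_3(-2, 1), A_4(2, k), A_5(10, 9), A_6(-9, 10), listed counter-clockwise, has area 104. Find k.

4

Write out the shoelace sum; only the two edges meeting at A_4 involve k:
2·Area = [((-2)·k − 2·1) + (2·9 − 10·k)] + 240
       = -12·k + 256 = 208
⇒ k = 4.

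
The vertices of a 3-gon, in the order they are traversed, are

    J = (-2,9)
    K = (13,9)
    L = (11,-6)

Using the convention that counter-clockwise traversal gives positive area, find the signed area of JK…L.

Apply the shoelace (surveyor's) formula: 2A = Σ (x_i·y_{i+1} − x_{i+1}·y_i), indices taken mod 3.
J→K: (-2)(9) − (13)(9) = -135
K→L: (13)(-6) − (11)(9) = -177
L→J: (11)(9) − (-2)(-6) = 87
Σ = -225
Signed area = Σ/2 = -112.5 (negative ⇒ clockwise traversal).

-112.5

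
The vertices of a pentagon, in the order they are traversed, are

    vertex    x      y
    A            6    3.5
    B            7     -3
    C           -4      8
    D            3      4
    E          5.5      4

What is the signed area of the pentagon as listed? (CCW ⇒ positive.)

-26.625

A→B: (6)(-3) − (7)(3.5) = -42.5
B→C: (7)(8) − (-4)(-3) = 44
C→D: (-4)(4) − (3)(8) = -40
D→E: (3)(4) − (5.5)(4) = -10
E→A: (5.5)(3.5) − (6)(4) = -4.75
Σ = -53.25
Signed area = Σ/2 = -26.625 (negative ⇒ clockwise traversal).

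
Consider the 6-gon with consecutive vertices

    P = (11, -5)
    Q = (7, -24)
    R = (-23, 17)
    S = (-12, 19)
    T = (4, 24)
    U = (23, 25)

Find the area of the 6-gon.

Cross-terms: -229, -433, -233, -364, -452, -390  ⇒  Σ = -2101
Area = |Σ|/2 = 1050.5.

1050.5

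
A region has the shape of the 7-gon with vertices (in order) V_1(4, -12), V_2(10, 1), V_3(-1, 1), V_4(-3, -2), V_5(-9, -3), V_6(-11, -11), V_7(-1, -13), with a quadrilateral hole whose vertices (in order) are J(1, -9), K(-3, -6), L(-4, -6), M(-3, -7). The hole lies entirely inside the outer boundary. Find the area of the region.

194

Outer boundary:
Σ = (124) + (11) + (5) + (-9) + (66) + (132) + (64) = 393
Area = |Σ|/2 = 196.5.
Hole:
Apply the shoelace formula: 2A = Σ (x_i·y_{i+1} − x_{i+1}·y_i), indices taken mod 4.
Σ = (-33) + (-6) + (10) + (34) = 5
Area = |Σ|/2 = 2.5.
Net area = 196.5 − 2.5 = 194.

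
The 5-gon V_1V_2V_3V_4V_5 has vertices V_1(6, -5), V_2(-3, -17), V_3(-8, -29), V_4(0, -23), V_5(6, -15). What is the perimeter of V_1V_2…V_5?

58

|V_1V_2| = √((-9)² + (-12)²) = √225 = 15
|V_2V_3| = √((-5)² + (-12)²) = √169 = 13
|V_3V_4| = √((8)² + (6)²) = √100 = 10
|V_4V_5| = √((6)² + (8)²) = √100 = 10
|V_5V_1| = √((0)² + (10)²) = √100 = 10
Perimeter = 15 + 13 + 10 + 10 + 10 = 58.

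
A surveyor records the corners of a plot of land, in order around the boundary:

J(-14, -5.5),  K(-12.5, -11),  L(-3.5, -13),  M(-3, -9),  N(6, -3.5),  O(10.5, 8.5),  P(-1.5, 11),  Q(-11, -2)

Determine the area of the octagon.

Apply the shoelace (surveyor's) formula: 2A = Σ (x_i·y_{i+1} − x_{i+1}·y_i), indices taken mod 8.
Cross-terms: 85.25, 124, -7.5, 64.5, 87.75, 128.25, 124, 32.5  ⇒  Σ = 638.75
Area = |Σ|/2 = 319.375.

319.375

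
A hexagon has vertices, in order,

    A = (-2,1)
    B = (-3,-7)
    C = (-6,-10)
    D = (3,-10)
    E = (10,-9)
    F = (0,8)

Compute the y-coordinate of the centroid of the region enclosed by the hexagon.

Apply the shoelace (surveyor's) formula. First the cross-terms c_i = x_i·y_{i+1} − x_{i+1}·y_i:
  17, -12, 90, 73, 80, 16  ⇒  2A = 264, A = 132.
Then Σ (y_i + y_{i+1})·c_i = -3021, so ȳ = -3021 / (6·132) = -1007/264.

-1007/264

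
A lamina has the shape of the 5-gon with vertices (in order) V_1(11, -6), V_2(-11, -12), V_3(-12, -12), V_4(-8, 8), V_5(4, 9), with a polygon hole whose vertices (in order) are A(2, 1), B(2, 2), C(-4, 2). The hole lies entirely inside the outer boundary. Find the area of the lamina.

311.5

Outer boundary:
Apply the shoelace formula: 2A = Σ (x_i·y_{i+1} − x_{i+1}·y_i), indices taken mod 5.
Σ = (-198) + (-12) + (-192) + (-104) + (-123) = -629
Area = |Σ|/2 = 314.5.
Hole:
Σ = (2) + (12) + (-8) = 6
Area = |Σ|/2 = 3.
Net area = 314.5 − 3 = 311.5.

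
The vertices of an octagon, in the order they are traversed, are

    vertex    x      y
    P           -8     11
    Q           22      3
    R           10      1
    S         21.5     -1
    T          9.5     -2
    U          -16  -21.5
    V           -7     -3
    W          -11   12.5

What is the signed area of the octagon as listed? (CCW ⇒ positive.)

P→Q: (-8)(3) − (22)(11) = -266
Q→R: (22)(1) − (10)(3) = -8
R→S: (10)(-1) − (21.5)(1) = -31.5
S→T: (21.5)(-2) − (9.5)(-1) = -33.5
T→U: (9.5)(-21.5) − (-16)(-2) = -236.25
U→V: (-16)(-3) − (-7)(-21.5) = -102.5
V→W: (-7)(12.5) − (-11)(-3) = -120.5
W→P: (-11)(11) − (-8)(12.5) = -21
Σ = -819.25
Signed area = Σ/2 = -409.625 (negative ⇒ clockwise traversal).

-409.625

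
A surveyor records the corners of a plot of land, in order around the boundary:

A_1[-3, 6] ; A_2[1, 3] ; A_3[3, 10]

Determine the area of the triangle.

17

Apply the surveyor's formula: 2A = Σ (x_i·y_{i+1} − x_{i+1}·y_i), indices taken mod 3.
Cross-terms: -15, 1, 48  ⇒  Σ = 34
Area = |Σ|/2 = 17.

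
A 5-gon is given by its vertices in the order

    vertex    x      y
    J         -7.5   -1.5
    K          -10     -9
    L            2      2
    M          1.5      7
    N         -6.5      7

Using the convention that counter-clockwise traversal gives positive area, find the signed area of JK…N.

89.875

Σ = (52.5) + (-2) + (11) + (56) + (62.25) = 179.75
Signed area = Σ/2 = 89.875 (positive ⇒ counter-clockwise traversal).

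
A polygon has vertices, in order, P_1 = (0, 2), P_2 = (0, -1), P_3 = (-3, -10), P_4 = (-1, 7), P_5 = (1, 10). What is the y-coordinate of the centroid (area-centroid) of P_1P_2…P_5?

Apply the shoelace (surveyor's) formula. First the cross-terms c_i = x_i·y_{i+1} − x_{i+1}·y_i:
  0, -3, -31, -17, 2  ⇒  2A = -49, A = -24.5.
Then Σ (y_i + y_{i+1})·c_i = -139, so ȳ = -139 / (6·(-24.5)) = 139/147.

139/147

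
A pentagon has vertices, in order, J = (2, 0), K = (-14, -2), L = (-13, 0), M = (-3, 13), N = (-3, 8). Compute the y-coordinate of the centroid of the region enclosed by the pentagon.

Apply Gauss's area formula. First the cross-terms c_i = x_i·y_{i+1} − x_{i+1}·y_i:
  -4, -26, -169, 15, -16  ⇒  2A = -200, A = -100.
Then Σ (y_i + y_{i+1})·c_i = -1950, so ȳ = -1950 / (6·(-100)) = 3.25.

3.25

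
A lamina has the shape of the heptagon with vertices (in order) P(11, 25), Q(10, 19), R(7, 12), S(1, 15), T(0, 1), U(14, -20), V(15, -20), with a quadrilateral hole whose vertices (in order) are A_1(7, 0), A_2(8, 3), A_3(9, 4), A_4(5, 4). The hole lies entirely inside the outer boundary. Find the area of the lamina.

313.5

Outer boundary:
Apply Gauss's area formula: 2A = Σ (x_i·y_{i+1} − x_{i+1}·y_i), indices taken mod 7.
Cross-terms: -41, -13, 93, 1, -14, 20, 595  ⇒  Σ = 641
Area = |Σ|/2 = 320.5.
Hole:
Apply the shoelace formula: 2A = Σ (x_i·y_{i+1} − x_{i+1}·y_i), indices taken mod 4.
A_1→A_2: (7)(3) − (8)(0) = 21
A_2→A_3: (8)(4) − (9)(3) = 5
A_3→A_4: (9)(4) − (5)(4) = 16
A_4→A_1: (5)(0) − (7)(4) = -28
Σ = 14
Area = |Σ|/2 = 7.
Net area = 320.5 − 7 = 313.5.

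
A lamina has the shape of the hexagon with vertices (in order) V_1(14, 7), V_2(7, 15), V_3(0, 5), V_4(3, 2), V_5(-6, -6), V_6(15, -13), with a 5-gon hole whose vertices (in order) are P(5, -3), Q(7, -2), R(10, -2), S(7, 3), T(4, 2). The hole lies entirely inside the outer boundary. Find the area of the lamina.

294.5

Outer boundary:
Σ = (161) + (35) + (-15) + (-6) + (168) + (287) = 630
Area = |Σ|/2 = 315.
Hole:
Apply Gauss's area formula: 2A = Σ (x_i·y_{i+1} − x_{i+1}·y_i), indices taken mod 5.
Cross-terms: 11, 6, 44, 2, -22  ⇒  Σ = 41
Area = |Σ|/2 = 20.5.
Net area = 315 − 20.5 = 294.5.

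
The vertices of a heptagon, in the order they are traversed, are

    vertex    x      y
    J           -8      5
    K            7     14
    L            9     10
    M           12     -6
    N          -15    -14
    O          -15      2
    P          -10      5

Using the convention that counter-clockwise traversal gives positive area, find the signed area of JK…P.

-470

Σ = (-147) + (-56) + (-174) + (-258) + (-240) + (-55) + (-10) = -940
Signed area = Σ/2 = -470 (negative ⇒ clockwise traversal).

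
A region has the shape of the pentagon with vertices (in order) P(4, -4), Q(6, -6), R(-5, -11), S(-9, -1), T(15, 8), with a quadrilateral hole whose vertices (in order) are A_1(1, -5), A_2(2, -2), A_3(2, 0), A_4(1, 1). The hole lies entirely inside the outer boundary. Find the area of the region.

165.5

Outer boundary:
P→Q: (4)(-6) − (6)(-4) = 0
Q→R: (6)(-11) − (-5)(-6) = -96
R→S: (-5)(-1) − (-9)(-11) = -94
S→T: (-9)(8) − (15)(-1) = -57
T→P: (15)(-4) − (4)(8) = -92
Σ = -339
Area = |Σ|/2 = 169.5.
Hole:
Σ = (8) + (4) + (2) + (-6) = 8
Area = |Σ|/2 = 4.
Net area = 169.5 − 4 = 165.5.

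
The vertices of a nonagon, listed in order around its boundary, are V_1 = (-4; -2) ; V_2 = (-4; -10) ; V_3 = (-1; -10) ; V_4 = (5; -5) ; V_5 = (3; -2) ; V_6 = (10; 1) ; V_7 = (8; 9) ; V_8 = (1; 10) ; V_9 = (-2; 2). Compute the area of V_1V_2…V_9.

166

Apply the surveyor's formula: 2A = Σ (x_i·y_{i+1} − x_{i+1}·y_i), indices taken mod 9.
Cross-terms: 32, 30, 55, 5, 23, 82, 71, 22, 12  ⇒  Σ = 332
Area = |Σ|/2 = 166.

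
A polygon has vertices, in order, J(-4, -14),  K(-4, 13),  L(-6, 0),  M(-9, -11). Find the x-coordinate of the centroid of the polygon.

Apply the shoelace formula. First the cross-terms c_i = x_i·y_{i+1} − x_{i+1}·y_i:
  -108, 78, 66, 82  ⇒  2A = 118, A = 59.
Then Σ (x_i + x_{i+1})·c_i = -1972, so x̄ = -1972 / (6·59) = -986/177.

-986/177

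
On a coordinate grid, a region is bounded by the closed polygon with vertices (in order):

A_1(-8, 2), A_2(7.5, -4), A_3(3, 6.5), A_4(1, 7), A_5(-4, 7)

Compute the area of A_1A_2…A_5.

Apply the shoelace (surveyor's) formula: 2A = Σ (x_i·y_{i+1} − x_{i+1}·y_i), indices taken mod 5.
Σ = (17) + (60.75) + (14.5) + (35) + (48) = 175.25
Area = |Σ|/2 = 87.625.

87.625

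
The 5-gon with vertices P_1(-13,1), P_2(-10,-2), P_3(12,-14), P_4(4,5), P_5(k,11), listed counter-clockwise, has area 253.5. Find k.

The doubled signed area Σ (x_i y_{i+1} − x_{i+1} y_i) is linear in k.
With k=0 it equals 503; the coefficient of k is -4 (from the two edges through P_5).
So -4·k + 503 = 2·253.5 = 507 ⇒ k = -1.

-1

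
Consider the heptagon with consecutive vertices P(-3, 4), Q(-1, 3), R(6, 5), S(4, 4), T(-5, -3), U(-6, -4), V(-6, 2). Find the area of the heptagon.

34

Apply the surveyor's formula: 2A = Σ (x_i·y_{i+1} − x_{i+1}·y_i), indices taken mod 7.
Σ = (-5) + (-23) + (4) + (8) + (2) + (-36) + (-18) = -68
Area = |Σ|/2 = 34.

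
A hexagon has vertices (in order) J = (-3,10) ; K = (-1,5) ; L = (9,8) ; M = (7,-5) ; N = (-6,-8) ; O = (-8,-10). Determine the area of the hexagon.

Apply the shoelace (surveyor's) formula: 2A = Σ (x_i·y_{i+1} − x_{i+1}·y_i), indices taken mod 6.
J→K: (-3)(5) − (-1)(10) = -5
K→L: (-1)(8) − (9)(5) = -53
L→M: (9)(-5) − (7)(8) = -101
M→N: (7)(-8) − (-6)(-5) = -86
N→O: (-6)(-10) − (-8)(-8) = -4
O→J: (-8)(10) − (-3)(-10) = -110
Σ = -359
Area = |Σ|/2 = 179.5.

179.5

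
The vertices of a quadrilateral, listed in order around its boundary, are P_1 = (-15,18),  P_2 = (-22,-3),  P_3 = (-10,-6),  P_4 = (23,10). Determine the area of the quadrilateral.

572.5

Apply the shoelace formula: 2A = Σ (x_i·y_{i+1} − x_{i+1}·y_i), indices taken mod 4.
P_1→P_2: (-15)(-3) − (-22)(18) = 441
P_2→P_3: (-22)(-6) − (-10)(-3) = 102
P_3→P_4: (-10)(10) − (23)(-6) = 38
P_4→P_1: (23)(18) − (-15)(10) = 564
Σ = 1145
Area = |Σ|/2 = 572.5.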